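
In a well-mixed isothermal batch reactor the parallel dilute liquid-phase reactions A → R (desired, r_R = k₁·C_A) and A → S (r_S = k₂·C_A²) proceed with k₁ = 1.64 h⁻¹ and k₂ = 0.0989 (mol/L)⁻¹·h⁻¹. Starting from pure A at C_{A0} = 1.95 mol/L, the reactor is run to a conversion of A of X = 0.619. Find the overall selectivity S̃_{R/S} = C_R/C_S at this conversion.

12.4

C_A = C_{A0}(1−X) = 0.7429 mol/L.
Along a PFR/batch, dC_R/dC_A = −r_R/(r_R+r_S) = −k₁/(k₁+k₂·C_A).
Integrating from C_{A0} to C_A: C_R = (1.64/0.0989)·ln[(1.64+0.0989·1.95)/(1.64+0.0989·0.743)] = 16.58·ln(1.833/1.713) = 1.117 mol/L.
C_S = (C_{A0}−C_A)−C_R = 0.09023 mol/L; S̃_{R/S} = 1.117/0.09023 = 12.4.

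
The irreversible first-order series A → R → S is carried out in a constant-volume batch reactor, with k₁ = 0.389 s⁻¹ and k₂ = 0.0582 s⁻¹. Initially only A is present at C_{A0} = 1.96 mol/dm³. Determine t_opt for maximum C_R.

5.74 s

The intermediate peaks when r₁ = r₂, i.e. k₁e^(−k₁t) = k₂e^(−k₂t), giving t_opt = ln(k₂/k₁)/(k₂−k₁).
= ln(0.0582/0.389)/(0.0582−0.389) = ln(0.1496)/-0.3308 = -1.900/-0.3308 = 5.74 s.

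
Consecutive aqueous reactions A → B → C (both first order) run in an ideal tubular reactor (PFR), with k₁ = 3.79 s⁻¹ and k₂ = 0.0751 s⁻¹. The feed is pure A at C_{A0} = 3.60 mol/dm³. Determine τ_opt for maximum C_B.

1.06 s

Setting dC_B/dτ = 0 gives τ_opt = ln(k₂/k₁)/(k₂−k₁).
= ln(0.0751/3.79)/(0.0751−3.79) = ln(0.01982)/-3.715 = -3.921/-3.715 = 1.06 s.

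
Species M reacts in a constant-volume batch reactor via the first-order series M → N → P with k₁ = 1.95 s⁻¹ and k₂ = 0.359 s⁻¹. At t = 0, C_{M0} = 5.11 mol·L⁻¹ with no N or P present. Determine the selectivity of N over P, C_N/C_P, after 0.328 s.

15.0

For first-order series with pure M initially, C_N(t) = k₁C_{M0}/(k₂−k₁)·(e^(−k₁t) − e^(−k₂t)).
e^(−k₁t) = e^(−1.95×0.328) = e^(−0.6396) = 0.5275; e^(−k₂t) = e^(−0.1178) = 0.8889.
C_N = 1.95×5.11/(0.359−1.95) × (0.5275−0.8889) = (-6.263)×(-0.3614) = 2.264 mol·L⁻¹.
C_M = C_{M0}e^(−k₁t) = 2.696 mol·L⁻¹, so C_P = C_{M0}−C_M−C_N = 0.1509 mol·L⁻¹; C_N/C_P = 15.0.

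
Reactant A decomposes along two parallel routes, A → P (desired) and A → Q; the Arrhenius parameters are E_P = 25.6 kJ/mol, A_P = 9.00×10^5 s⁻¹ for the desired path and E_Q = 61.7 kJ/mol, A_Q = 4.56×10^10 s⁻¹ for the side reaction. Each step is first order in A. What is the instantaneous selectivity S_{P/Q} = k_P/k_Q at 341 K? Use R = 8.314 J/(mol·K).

Since both paths have the same order in A, the concentration cancels and S_{P/Q} = k_P/k_Q = (A_P/A_Q)·exp[(E_Q−E_P)/(RT)].
(E_Q−E_P)/(RT) = (61.7−25.6)×10³/(8.314×341) = 36100/2835 = 12.73.
k_P/k_Q = (9.00×10^5/4.56×10^10)·exp(12.73) = 1.974×10^-5 × 3.389×10^5 = 6.69.

6.69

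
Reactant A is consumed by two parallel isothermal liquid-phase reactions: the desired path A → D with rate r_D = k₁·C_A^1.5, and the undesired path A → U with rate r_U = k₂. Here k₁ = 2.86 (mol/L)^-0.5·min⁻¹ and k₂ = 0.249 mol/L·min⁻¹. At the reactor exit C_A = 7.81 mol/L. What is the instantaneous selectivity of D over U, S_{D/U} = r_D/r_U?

251

S_{D/U} = r_D/r_U = (k₁·C_A^1.5)/(k₂) = (k₁/k₂)·C_A^1.5.
= (2.86×7.810^1.5) / (0.249) = 62.42/0.2490 = 251.
Since the desired path is higher order in A, keeping C_A high (PFR or concentrated feed) favours D.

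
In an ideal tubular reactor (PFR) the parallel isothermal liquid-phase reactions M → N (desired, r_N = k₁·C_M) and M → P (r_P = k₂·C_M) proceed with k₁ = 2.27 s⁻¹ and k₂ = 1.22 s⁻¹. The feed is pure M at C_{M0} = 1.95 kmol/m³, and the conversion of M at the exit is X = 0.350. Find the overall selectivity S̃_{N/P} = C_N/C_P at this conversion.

1.86

C_M = C_{M0}(1−X) = 1.268 kmol/m³.
Both paths are first order in M, so the instantaneous fraction to N is constant: dC_N/d(−C_M) = k₁/(k₁+k₂) = 0.6504.
C_N = 0.6504·(C_{M0}−C_M) = 0.6504×0.6825 = 0.444 kmol/m³.
C_P = (C_{M0}−C_M)−C_N = 0.2386 kmol/m³; S̃_{N/P} = 0.4439/0.2386 = 1.86.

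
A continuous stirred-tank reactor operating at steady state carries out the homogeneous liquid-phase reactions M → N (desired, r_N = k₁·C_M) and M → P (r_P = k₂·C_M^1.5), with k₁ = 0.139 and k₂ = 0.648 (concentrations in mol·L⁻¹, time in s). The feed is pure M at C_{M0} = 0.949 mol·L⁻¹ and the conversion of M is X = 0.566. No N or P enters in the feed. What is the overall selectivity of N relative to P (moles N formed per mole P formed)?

Exit C_M = C_{M0}(1−X) = 0.949×0.434 = 0.4119 mol·L⁻¹.
Rates in a CSTR are evaluated at the outlet concentration: r_N = 0.139×0.4119 = 0.05725, r_P = 0.648×0.4119^1.5 = 0.1713.
Overall selectivity = C_N/C_P = r_Nτ/(r_Pτ) = r_N/r_P = 0.334.

0.334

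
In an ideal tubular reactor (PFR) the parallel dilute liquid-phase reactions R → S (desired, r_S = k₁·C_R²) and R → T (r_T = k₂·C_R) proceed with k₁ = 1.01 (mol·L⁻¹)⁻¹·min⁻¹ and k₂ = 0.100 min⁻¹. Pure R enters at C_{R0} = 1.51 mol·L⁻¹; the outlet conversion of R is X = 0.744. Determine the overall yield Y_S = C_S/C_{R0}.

C_R = C_{R0}(1−X) = 0.3866 mol·L⁻¹.
Along a PFR/batch, dC_T/dC_R = −r_T/(r_S+r_T) = −k₂/(k₂+k₁·C_R).
Integrating from C_{R0} to C_R: C_T = (0.100/1.01)·ln[(0.100+1.01·1.51)/(0.100+1.01·0.387)] = 0.09901·ln(1.625/0.4904) = 0.1186 mol·L⁻¹.
Then C_S = (C_{R0}−C_R) − C_T = 1.123 − 0.1186 = 1.005 mol·L⁻¹.
Y_S = C_S/C_{R0} = 1.005/1.51 = 0.665.

0.665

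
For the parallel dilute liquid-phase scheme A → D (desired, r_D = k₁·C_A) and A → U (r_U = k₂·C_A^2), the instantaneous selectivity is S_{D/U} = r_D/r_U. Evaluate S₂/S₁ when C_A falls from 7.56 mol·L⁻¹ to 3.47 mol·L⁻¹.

2.18

S_{D/U} = (k₁/k₂)·C_A⁻¹, so S₂/S₁ = (C_{A,2}/C_{A,1})⁻¹.
= 7.56/3.47 = 2.18.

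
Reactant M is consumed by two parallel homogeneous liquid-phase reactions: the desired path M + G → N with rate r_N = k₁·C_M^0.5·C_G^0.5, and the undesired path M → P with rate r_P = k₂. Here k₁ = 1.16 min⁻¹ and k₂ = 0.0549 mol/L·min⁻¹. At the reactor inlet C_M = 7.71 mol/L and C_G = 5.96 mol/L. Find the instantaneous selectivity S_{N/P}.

S_{N/P} = r_N/r_P = (k₁·C_M^0.5·C_G^0.5)/(k₂) = (k₁/k₂)·C_M^0.5·C_G^0.5.
= (1.16×7.710^0.5×5.960^0.5) / (0.0549) = 7.863/0.05490 = 143.
Since the desired path is higher order in M, keeping C_M high (PFR or concentrated feed) favours N.

143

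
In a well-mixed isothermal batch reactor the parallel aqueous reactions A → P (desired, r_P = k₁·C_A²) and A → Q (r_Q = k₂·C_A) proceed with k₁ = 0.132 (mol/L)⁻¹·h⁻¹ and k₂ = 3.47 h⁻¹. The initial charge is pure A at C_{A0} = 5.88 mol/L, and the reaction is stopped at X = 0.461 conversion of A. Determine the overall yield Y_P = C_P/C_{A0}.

C_A = C_{A0}(1−X) = 3.169 mol/L.
Along a PFR/batch, dC_Q/dC_A = −r_Q/(r_P+r_Q) = −k₂/(k₂+k₁·C_A).
Integrating from C_{A0} to C_A: C_Q = (3.47/0.132)·ln[(3.47+0.132·5.88)/(3.47+0.132·3.17)] = 26.29·ln(4.246/3.888) = 2.314 mol/L.
Then C_P = (C_{A0}−C_A) − C_Q = 2.711 − 2.314 = 0.3966 mol/L.
Y_P = C_P/C_{A0} = 0.3966/5.88 = 0.0674.

0.0674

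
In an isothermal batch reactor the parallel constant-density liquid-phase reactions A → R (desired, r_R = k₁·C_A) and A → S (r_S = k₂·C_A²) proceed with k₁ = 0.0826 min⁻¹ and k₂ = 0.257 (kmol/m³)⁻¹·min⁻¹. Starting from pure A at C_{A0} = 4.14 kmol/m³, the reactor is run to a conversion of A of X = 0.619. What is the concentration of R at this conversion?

0.275 kmol/m³

C_A = C_{A0}(1−X) = 1.577 kmol/m³.
Along a PFR/batch, dC_R/dC_A = −r_R/(r_R+r_S) = −k₁/(k₁+k₂·C_A).
Integrating from C_{A0} to C_A: C_R = (0.0826/0.257)·ln[(0.0826+0.257·4.14)/(0.0826+0.257·1.58)] = 0.3214·ln(1.147/0.4880) = 0.2746 kmol/m³.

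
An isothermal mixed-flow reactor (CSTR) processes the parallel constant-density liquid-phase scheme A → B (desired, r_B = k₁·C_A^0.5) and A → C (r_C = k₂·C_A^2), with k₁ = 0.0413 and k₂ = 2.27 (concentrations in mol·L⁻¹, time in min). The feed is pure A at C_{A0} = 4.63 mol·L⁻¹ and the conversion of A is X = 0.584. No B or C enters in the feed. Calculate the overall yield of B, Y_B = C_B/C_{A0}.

0.00395

Exit C_A = C_{A0}(1−X) = 4.63×0.416 = 1.926 mol·L⁻¹.
A CSTR operates uniformly at the exit composition, giving r_B = 0.05732 and r_C = 8.421 (each k·C_A^n at C_A = 1.926).
Fraction of consumed A going to B: r_B/(r_B+r_C) = 0.006760.
C_B = 0.006760·C_{A0}·X = 0.006760×4.63×0.584 = 0.0183 mol·L⁻¹; Y_B = C_B/C_{A0} = 0.00395.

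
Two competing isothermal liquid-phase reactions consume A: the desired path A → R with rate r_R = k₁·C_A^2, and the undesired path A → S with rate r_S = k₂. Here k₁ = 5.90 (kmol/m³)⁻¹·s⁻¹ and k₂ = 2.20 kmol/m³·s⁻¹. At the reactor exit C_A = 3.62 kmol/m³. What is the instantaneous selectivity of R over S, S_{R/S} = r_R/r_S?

35.1

S_{R/S} = r_R/r_S = (k₁·C_A^2)/(k₂) = (k₁/k₂)·C_A^2.
= (5.90×3.620^2) / (2.20) = 77.32/2.200 = 35.1.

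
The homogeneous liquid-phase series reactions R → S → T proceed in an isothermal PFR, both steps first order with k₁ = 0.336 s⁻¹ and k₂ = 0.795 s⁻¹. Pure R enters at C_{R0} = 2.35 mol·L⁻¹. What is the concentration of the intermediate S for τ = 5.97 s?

For first-order series with pure R initially, C_S(τ) = k₁C_{R0}/(k₂−k₁)·(e^(−k₁τ) − e^(−k₂τ)).
e^(−k₁τ) = e^(−0.336×5.97) = e^(−2.006) = 0.1345; e^(−k₂τ) = e^(−4.746) = 0.008685.
C_S = 0.336×2.35/(0.795−0.336) × (0.1345−0.008685) = 1.720×0.1259 = 0.2165 mol·L⁻¹.

0.216 mol·L⁻¹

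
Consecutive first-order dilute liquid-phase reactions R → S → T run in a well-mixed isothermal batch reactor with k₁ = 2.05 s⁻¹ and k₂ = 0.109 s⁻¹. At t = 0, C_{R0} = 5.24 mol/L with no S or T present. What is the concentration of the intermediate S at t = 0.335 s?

2.55 mol/L

Solving the coupled first-order balances gives C_S(t) = [k₁/(k₂−k₁)]·C_{R0}·(e^(−k₁t) − e^(−k₂t)).
e^(−k₁t) = e^(−2.05×0.335) = e^(−0.6867) = 0.5032; e^(−k₂t) = e^(−0.03651) = 0.9641.
C_S = 2.05×5.24/(0.109−2.05) × (0.5032−0.9641) = (-5.534)×(-0.4609) = 2.551 mol/L.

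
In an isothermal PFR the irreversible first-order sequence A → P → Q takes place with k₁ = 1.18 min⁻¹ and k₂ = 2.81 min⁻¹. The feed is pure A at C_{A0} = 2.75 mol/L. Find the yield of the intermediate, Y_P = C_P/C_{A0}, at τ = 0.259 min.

For first-order series with pure A initially, C_P(τ) = k₁C_{A0}/(k₂−k₁)·(e^(−k₁τ) − e^(−k₂τ)).
e^(−k₁τ) = e^(−1.18×0.259) = e^(−0.3056) = 0.7367; e^(−k₂τ) = e^(−0.7278) = 0.4830.
C_P = 1.18×2.75/(2.81−1.18) × (0.7367−0.4830) = 1.991×0.2537 = 0.5050 mol/L.
Y_P = C_P/C_{A0} = 0.5050/2.75 = 0.184.

0.184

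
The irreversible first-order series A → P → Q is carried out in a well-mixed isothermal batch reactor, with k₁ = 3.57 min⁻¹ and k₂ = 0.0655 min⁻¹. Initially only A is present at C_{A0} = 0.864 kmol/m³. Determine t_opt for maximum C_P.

1.14 min

For first-order series the maximum of C_P occurs at t_opt = ln(k₂/k₁)/(k₂−k₁).
= ln(0.0655/3.57)/(0.0655−3.57) = ln(0.01835)/-3.504 = -3.998/-3.504 = 1.14 min.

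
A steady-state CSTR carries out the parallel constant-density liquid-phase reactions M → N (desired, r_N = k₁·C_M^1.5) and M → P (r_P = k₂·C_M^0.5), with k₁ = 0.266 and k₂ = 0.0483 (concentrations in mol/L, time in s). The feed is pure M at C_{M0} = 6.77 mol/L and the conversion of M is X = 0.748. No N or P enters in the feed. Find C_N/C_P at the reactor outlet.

Exit C_M = C_{M0}(1−X) = 6.77×0.252 = 1.706 mol/L.
A CSTR operates uniformly at the exit composition, giving r_N = 0.5927 and r_P = 0.06309 (each k·C_M^n at C_M = 1.706).
Overall selectivity = C_N/C_P = r_Nτ/(r_Pτ) = r_N/r_P = 9.40.

9.40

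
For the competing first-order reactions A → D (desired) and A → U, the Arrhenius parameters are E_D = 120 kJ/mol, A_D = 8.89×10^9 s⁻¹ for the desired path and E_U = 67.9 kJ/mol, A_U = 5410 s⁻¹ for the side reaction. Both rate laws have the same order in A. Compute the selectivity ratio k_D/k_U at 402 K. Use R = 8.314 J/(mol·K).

0.279

With equal orders, S_{D/U} = k_D/k_U = (A_D/A_U)·exp[(E_U−E_D)/(RT)].
(E_U−E_D)/(RT) = (67.9−120)×10³/(8.314×402) = -52100/3342 = -15.59.
k_D/k_U = (8.89×10^9/5410)·exp(-15.59) = 1.643×10^6 × 1.698×10^-7 = 0.279.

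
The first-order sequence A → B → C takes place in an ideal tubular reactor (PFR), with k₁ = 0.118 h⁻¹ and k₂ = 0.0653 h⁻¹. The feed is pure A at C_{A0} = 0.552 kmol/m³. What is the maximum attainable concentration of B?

Evaluating C_B at τ_opt = ln(k₂/k₁)/(k₂−k₁) gives C_{B,max}/C_{A0} = (k₁/k₂)^[k₂/(k₂−k₁)].
= (0.118/0.0653)^(0.0653/(0.0653−0.118)) = (1.807)^(-1.239) = 0.4804.
C_{B,max} = 0.4804×0.552 = 0.265 kmol/m³.

0.265 kmol/m³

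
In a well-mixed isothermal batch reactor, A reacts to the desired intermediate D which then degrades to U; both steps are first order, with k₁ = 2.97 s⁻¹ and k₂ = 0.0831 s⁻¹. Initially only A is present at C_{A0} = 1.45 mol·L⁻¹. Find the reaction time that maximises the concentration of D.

For first-order series the maximum of C_D occurs at t_opt = ln(k₂/k₁)/(k₂−k₁).
= ln(0.0831/2.97)/(0.0831−2.97) = ln(0.02798)/-2.887 = -3.576/-2.887 = 1.24 s.

1.24 s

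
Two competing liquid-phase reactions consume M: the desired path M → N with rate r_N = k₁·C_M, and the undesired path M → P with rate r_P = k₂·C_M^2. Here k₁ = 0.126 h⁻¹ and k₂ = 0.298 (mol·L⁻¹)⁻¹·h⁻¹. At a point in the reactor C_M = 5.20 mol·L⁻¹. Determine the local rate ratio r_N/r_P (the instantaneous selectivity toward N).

S_{N/P} = r_N/r_P = (k₁·C_M)/(k₂·C_M^2) = (k₁/k₂)·C_M⁻¹.
= (0.126×5.200) / (0.298×5.200^2) = 0.6552/8.058 = 0.0813.
The undesired path is higher order in M, so low C_M (CSTR or dilute feed) favours N.

0.0813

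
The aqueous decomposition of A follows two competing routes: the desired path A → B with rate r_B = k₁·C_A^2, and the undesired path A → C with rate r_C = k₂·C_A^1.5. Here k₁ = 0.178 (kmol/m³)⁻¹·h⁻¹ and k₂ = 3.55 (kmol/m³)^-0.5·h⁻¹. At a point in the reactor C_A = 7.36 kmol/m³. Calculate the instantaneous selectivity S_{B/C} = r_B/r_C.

S_{B/C} = r_B/r_C = (k₁·C_A^2)/(k₂·C_A^1.5) = (k₁/k₂)·C_A^0.5.
= (0.178×7.360^2) / (3.55×7.360^1.5) = 9.642/70.88 = 0.136.
Since the desired path is higher order in A, keeping C_A high (PFR or concentrated feed) favours B.

0.136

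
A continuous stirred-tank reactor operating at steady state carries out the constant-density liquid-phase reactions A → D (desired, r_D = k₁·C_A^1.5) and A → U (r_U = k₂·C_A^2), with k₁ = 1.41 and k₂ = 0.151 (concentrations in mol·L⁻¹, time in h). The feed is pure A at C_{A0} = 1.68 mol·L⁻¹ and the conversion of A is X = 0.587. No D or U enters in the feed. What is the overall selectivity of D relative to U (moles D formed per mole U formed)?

Exit C_A = C_{A0}(1−X) = 1.68×0.413 = 0.6938 mol·L⁻¹.
A CSTR operates uniformly at the exit composition, giving r_D = 0.8149 and r_U = 0.07269 (each k·C_A^n at C_A = 0.6938).
Overall selectivity = C_D/C_U = r_Dτ/(r_Uτ) = r_D/r_U = 11.2.

11.2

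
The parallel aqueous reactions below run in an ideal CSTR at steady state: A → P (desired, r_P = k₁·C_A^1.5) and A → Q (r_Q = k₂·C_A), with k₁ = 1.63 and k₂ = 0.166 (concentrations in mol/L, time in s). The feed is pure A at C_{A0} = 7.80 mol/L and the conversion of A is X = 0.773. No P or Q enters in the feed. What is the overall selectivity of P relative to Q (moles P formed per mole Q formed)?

Exit C_A = C_{A0}(1−X) = 7.80×0.227 = 1.771 mol/L.
In a CSTR the entire volume is at exit conditions, so r_P = 1.63×1.771^1.5 = 3.840 and r_Q = 0.166×1.771 = 0.2939.
Overall selectivity = C_P/C_Q = r_Pτ/(r_Qτ) = r_P/r_Q = 13.1.

13.1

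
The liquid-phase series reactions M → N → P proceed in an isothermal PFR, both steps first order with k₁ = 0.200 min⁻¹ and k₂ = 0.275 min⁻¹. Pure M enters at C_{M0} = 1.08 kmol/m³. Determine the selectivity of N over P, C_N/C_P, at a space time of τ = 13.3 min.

The intermediate concentration in a first-order A→B→C sequence is C_N = k₁C_{M0}(e^(−k₁τ) − e^(−k₂τ))/(k₂−k₁).
e^(−k₁τ) = e^(−0.200×13.3) = e^(−2.660) = 0.06995; e^(−k₂τ) = e^(−3.658) = 0.02580.
C_N = 0.200×1.08/(0.275−0.200) × (0.06995−0.02580) = 2.880×0.04415 = 0.1272 kmol/m³.
C_M = C_{M0}e^(−k₁τ) = 0.07554 kmol/m³, so C_P = C_{M0}−C_M−C_N = 0.8773 kmol/m³; C_N/C_P = 0.145.

0.145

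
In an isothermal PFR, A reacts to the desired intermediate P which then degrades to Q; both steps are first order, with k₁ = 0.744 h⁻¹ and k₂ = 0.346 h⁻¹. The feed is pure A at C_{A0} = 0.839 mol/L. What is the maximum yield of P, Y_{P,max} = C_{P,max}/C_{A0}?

0.514

For a first-order series the maximum intermediate yield is C_{P,max}/C_{A0} = (k₁/k₂)^[k₂/(k₂−k₁)].
= (0.744/0.346)^(0.346/(0.346−0.744)) = (2.150)^(-0.8693) = 0.5140.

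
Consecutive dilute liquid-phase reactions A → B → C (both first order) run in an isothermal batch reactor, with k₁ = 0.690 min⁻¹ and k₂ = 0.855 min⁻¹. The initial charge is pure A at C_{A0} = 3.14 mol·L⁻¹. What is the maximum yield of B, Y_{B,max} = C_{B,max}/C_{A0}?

Evaluating C_B at t_opt = ln(k₂/k₁)/(k₂−k₁) gives C_{B,max}/C_{A0} = (k₁/k₂)^[k₂/(k₂−k₁)].
= (0.690/0.855)^(0.855/(0.855−0.690)) = (0.8070)^(5.182) = 0.3292.

0.329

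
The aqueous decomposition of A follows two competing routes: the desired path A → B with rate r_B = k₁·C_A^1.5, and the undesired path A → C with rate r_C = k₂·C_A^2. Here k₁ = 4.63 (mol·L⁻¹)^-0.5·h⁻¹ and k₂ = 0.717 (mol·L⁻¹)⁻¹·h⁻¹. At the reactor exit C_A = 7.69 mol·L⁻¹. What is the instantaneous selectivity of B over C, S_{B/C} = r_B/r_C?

2.33

S_{B/C} = r_B/r_C = (k₁·C_A^1.5)/(k₂·C_A^2) = (k₁/k₂)·C_A^-0.5.
= (4.63×7.690^1.5) / (0.717×7.690^2) = 98.73/42.40 = 2.33.
The undesired path is higher order in A, so low C_A (CSTR or dilute feed) favours B.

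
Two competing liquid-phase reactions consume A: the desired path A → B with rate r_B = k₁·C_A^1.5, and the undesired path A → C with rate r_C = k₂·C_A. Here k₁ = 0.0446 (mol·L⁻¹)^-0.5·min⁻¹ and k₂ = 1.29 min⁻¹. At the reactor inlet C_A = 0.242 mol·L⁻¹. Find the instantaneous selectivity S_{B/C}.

0.0170

S_{B/C} = r_B/r_C = (k₁·C_A^1.5)/(k₂·C_A) = (k₁/k₂)·C_A^0.5.
= (0.0446×0.2420^1.5) / (1.29×0.2420) = 0.005310/0.3122 = 0.0170.
Since the desired path is higher order in A, keeping C_A high (PFR or concentrated feed) favours B.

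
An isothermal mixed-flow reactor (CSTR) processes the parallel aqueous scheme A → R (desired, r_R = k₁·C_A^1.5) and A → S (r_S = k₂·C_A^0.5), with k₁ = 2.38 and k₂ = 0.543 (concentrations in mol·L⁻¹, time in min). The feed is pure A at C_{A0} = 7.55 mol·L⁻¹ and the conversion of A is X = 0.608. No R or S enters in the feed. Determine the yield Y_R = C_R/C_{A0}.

Exit C_A = C_{A0}(1−X) = 7.55×0.392 = 2.960 mol·L⁻¹.
A CSTR operates uniformly at the exit composition, giving r_R = 12.12 and r_S = 0.9341 (each k·C_A^n at C_A = 2.960).
Fraction of consumed A going to R: r_R/(r_R+r_S) = 0.9284.
C_R = 0.9284·C_{A0}·X = 0.9284×7.55×0.608 = 4.26 mol·L⁻¹; Y_R = C_R/C_{A0} = 0.564.

0.564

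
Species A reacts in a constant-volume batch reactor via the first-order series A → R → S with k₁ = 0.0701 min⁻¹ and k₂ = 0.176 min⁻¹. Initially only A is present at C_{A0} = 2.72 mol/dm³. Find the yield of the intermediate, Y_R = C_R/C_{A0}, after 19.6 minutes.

Solving the coupled first-order balances gives C_R(t) = [k₁/(k₂−k₁)]·C_{A0}·(e^(−k₁t) − e^(−k₂t)).
e^(−k₁t) = e^(−0.0701×19.6) = e^(−1.374) = 0.2531; e^(−k₂t) = e^(−3.450) = 0.03176.
C_R = 0.0701×2.72/(0.176−0.0701) × (0.2531−0.03176) = 1.800×0.2213 = 0.3985 mol/dm³.
Y_R = C_R/C_{A0} = 0.3985/2.72 = 0.147.

0.147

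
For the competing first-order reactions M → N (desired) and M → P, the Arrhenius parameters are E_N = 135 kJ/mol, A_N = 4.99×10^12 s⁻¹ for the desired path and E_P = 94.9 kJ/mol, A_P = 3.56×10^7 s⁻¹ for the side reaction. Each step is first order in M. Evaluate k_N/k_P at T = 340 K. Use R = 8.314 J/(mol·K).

k_N/k_P = (A_N/A_P)·exp[−(E_N−E_P)/(RT)] = (A_N/A_P)·exp[(E_P−E_N)/(RT)].
(E_P−E_N)/(RT) = (94.9−135)×10³/(8.314×340) = -40100/2827 = -14.19.
k_N/k_P = (4.99×10^12/3.56×10^7)·exp(-14.19) = 1.402×10^5 × 6.905×10^-7 = 0.0968.
Since E_N > E_P, raising the temperature improves selectivity toward N.

0.0968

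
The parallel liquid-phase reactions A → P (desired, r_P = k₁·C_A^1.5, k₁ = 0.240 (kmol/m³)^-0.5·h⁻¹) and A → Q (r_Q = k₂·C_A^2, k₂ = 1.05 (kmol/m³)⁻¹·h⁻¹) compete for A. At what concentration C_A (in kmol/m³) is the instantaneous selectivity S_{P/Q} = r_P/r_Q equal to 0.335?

0.466 kmol/m³

S_{P/Q} = (k₁/k₂)·C_A^-0.5 ⇒ C_A = (S·k₂/k₁)^(-2).
= (0.335×1.05/0.240)^(-2) = (1.466)^(-2) = 0.466 kmol/m³.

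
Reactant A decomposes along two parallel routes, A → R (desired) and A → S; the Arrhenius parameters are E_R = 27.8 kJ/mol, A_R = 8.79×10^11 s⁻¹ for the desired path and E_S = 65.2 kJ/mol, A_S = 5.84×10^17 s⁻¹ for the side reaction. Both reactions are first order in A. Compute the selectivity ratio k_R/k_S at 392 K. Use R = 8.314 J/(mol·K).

k_R/k_S = (A_R/A_S)·exp[−(E_R−E_S)/(RT)] = (A_R/A_S)·exp[(E_S−E_R)/(RT)].
(E_S−E_R)/(RT) = (65.2−27.8)×10³/(8.314×392) = 37400/3259 = 11.48.
k_R/k_S = (8.79×10^11/5.84×10^17)·exp(11.48) = 1.505×10^-6 × 96337 = 0.145.

0.145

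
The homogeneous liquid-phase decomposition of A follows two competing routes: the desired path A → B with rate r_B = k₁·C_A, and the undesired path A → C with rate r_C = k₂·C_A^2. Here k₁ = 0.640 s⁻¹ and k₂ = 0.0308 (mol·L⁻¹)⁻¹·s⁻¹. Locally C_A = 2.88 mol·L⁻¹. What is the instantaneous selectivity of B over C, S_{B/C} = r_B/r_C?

S_{B/C} = r_B/r_C = (k₁·C_A)/(k₂·C_A^2) = (k₁/k₂)·C_A⁻¹.
= (0.640×2.880) / (0.0308×2.880^2) = 1.843/0.2555 = 7.22.
The undesired path is higher order in A, so low C_A (CSTR or dilute feed) favours B.

7.22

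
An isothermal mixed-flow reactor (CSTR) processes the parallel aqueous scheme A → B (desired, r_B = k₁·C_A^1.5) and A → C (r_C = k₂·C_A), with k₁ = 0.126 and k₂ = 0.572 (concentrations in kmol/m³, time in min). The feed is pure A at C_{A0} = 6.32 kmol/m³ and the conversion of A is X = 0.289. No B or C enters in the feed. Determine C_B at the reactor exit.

Exit C_A = C_{A0}(1−X) = 6.32×0.711 = 4.494 kmol/m³.
A CSTR operates uniformly at the exit composition, giving r_B = 1.200 and r_C = 2.570 (each k·C_A^n at C_A = 4.494).
Fraction of consumed A going to B: r_B/(r_B+r_C) = 0.3183.
C_B = 0.3183·C_{A0}·X = 0.3183×6.32×0.289 = 0.581 kmol/m³.

0.581 kmol/m³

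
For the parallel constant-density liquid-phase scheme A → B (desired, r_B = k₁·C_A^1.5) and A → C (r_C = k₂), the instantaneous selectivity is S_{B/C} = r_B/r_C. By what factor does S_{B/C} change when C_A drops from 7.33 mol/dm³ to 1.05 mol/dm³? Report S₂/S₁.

S_{B/C} = (k₁/k₂)·C_A^1.5, so S₂/S₁ = (C_{A,2}/C_{A,1})^1.5.
= (1.05/7.33)^1.5 = (0.1432)^1.5 = 0.0542.
Selectivity toward B falls as C_A falls — high-concentration operation is favoured.

0.0542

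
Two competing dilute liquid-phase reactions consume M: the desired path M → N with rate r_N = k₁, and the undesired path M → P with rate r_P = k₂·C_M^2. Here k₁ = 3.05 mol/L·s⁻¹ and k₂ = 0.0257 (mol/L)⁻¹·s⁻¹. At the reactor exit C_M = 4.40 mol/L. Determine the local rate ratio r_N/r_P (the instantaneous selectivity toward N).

6.13

S_{N/P} = r_N/r_P = (k₁)/(k₂·C_M^2) = (k₁/k₂)·C_M^-2.
= (3.05) / (0.0257×4.400^2) = 3.050/0.4976 = 6.13.
The undesired path is higher order in M, so low C_M (CSTR or dilute feed) favours N.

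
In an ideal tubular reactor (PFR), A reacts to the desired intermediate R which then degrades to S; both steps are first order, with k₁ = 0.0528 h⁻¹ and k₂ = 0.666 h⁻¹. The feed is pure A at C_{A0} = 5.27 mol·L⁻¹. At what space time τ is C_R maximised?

4.13 h

Setting dC_R/dτ = 0 gives τ_opt = ln(k₂/k₁)/(k₂−k₁).
= ln(0.666/0.0528)/(0.666−0.0528) = ln(12.61)/0.6132 = 2.535/0.6132 = 4.13 h.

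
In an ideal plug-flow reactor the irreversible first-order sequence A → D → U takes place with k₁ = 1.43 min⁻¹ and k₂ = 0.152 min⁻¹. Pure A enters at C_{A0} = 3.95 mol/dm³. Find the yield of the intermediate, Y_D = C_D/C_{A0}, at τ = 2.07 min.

The intermediate concentration in a first-order A→B→C sequence is C_D = k₁C_{A0}(e^(−k₁τ) − e^(−k₂τ))/(k₂−k₁).
e^(−k₁τ) = e^(−1.43×2.07) = e^(−2.960) = 0.05181; e^(−k₂τ) = e^(−0.3146) = 0.7301.
C_D = 1.43×3.95/(0.152−1.43) × (0.05181−0.7301) = (-4.420)×(-0.6782) = 2.998 mol/dm³.
Y_D = C_D/C_{A0} = 2.998/3.95 = 0.759.

0.759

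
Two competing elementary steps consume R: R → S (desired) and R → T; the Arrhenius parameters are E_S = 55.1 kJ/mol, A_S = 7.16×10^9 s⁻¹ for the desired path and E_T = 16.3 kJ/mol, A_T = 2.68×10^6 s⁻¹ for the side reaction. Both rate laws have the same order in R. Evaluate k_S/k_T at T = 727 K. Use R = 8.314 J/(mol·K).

k_S/k_T = (A_S/A_T)·exp[−(E_S−E_T)/(RT)] = (A_S/A_T)·exp[(E_T−E_S)/(RT)].
(E_T−E_S)/(RT) = (16.3−55.1)×10³/(8.314×727) = -38800/6044 = -6.419.
k_S/k_T = (7.16×10^9/2.68×10^6)·exp(-6.419) = 2672 × 0.001630 = 4.35.

4.35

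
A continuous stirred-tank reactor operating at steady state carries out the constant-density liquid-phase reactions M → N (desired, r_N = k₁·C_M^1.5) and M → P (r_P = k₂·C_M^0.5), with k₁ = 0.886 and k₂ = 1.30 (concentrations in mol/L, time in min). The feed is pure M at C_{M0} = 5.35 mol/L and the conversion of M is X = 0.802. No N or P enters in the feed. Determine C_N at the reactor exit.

Exit C_M = C_{M0}(1−X) = 5.35×0.198 = 1.059 mol/L.
In a CSTR the entire volume is at exit conditions, so r_N = 0.886×1.059^1.5 = 0.9660 and r_P = 1.30×1.059^0.5 = 1.338.
Fraction of consumed M going to N: r_N/(r_N+r_P) = 0.4193.
C_N = 0.4193·C_{M0}·X = 0.4193×5.35×0.802 = 1.80 mol/L.

1.80 mol/L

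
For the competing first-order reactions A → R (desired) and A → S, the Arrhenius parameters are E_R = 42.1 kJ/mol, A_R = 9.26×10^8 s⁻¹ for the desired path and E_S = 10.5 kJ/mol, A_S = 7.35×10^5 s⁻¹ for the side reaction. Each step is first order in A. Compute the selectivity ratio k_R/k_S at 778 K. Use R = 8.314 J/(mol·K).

With equal orders, S_{R/S} = k_R/k_S = (A_R/A_S)·exp[(E_S−E_R)/(RT)].
(E_S−E_R)/(RT) = (10.5−42.1)×10³/(8.314×778) = -31600/6468 = -4.885.
k_R/k_S = (9.26×10^8/7.35×10^5)·exp(-4.885) = 1260 × 0.007556 = 9.52.

9.52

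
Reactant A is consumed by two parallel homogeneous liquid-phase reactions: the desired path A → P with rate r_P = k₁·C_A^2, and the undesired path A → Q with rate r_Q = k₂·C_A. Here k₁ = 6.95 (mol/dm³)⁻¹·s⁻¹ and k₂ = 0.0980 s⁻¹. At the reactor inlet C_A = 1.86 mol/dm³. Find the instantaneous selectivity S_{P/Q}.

S_{P/Q} = r_P/r_Q = (k₁·C_A^2)/(k₂·C_A) = (k₁/k₂)·C_A.
= (6.95×1.860^2) / (0.0980×1.860) = 24.04/0.1823 = 132.

132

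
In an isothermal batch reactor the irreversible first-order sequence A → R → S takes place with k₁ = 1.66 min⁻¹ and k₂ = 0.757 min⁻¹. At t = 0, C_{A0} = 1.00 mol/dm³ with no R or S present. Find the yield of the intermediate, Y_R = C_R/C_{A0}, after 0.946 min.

The intermediate concentration in a first-order A→B→C sequence is C_R = k₁C_{A0}(e^(−k₁t) − e^(−k₂t))/(k₂−k₁).
e^(−k₁t) = e^(−1.66×0.946) = e^(−1.570) = 0.2080; e^(−k₂t) = e^(−0.7161) = 0.4886.
C_R = 1.66×1.00/(0.757−1.66) × (0.2080−0.4886) = (-1.838)×(-0.2807) = 0.5160 mol/dm³.
Y_R = C_R/C_{A0} = 0.5160/1.00 = 0.516.

0.516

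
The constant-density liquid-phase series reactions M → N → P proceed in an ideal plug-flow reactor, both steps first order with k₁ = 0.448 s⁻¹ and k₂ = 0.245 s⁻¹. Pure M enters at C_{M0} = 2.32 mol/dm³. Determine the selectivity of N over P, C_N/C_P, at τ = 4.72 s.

0.948

For first-order series with pure M initially, C_N(τ) = k₁C_{M0}/(k₂−k₁)·(e^(−k₁τ) − e^(−k₂τ)).
e^(−k₁τ) = e^(−0.448×4.72) = e^(−2.115) = 0.1207; e^(−k₂τ) = e^(−1.156) = 0.3146.
C_N = 0.448×2.32/(0.245−0.448) × (0.1207−0.3146) = (-5.120)×(-0.1939) = 0.9929 mol/dm³.
C_M = C_{M0}e^(−k₁τ) = 0.2800 mol/dm³, so C_P = C_{M0}−C_M−C_N = 1.047 mol/dm³; C_N/C_P = 0.948.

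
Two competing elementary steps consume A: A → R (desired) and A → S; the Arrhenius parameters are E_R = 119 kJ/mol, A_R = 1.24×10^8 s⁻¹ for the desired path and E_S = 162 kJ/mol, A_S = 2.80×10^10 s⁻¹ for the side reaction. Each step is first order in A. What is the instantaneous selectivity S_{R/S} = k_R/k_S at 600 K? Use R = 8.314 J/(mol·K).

24.5

With equal orders, S_{R/S} = k_R/k_S = (A_R/A_S)·exp[(E_S−E_R)/(RT)].
(E_S−E_R)/(RT) = (162−119)×10³/(8.314×600) = 43000/4988 = 8.620.
k_R/k_S = (1.24×10^8/2.80×10^10)·exp(8.620) = 0.004429 × 5541 = 24.5.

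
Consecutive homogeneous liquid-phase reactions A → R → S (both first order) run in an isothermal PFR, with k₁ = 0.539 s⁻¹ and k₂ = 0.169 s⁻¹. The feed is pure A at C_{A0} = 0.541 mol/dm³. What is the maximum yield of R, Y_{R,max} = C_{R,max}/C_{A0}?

Evaluating C_R at τ_opt = ln(k₂/k₁)/(k₂−k₁) gives C_{R,max}/C_{A0} = (k₁/k₂)^[k₂/(k₂−k₁)].
= (0.539/0.169)^(0.169/(0.169−0.539)) = (3.189)^(-0.4568) = 0.5887.

0.589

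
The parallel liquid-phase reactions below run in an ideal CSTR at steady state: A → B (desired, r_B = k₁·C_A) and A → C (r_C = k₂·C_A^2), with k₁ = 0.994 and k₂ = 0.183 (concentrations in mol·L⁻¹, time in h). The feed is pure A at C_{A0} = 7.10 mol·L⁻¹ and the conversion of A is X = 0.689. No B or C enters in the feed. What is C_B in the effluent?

Exit C_A = C_{A0}(1−X) = 7.10×0.311 = 2.208 mol·L⁻¹.
In a CSTR the entire volume is at exit conditions, so r_B = 0.994×2.208 = 2.195 and r_C = 0.183×2.208^2 = 0.8923.
Fraction of consumed A going to B: r_B/(r_B+r_C) = 0.7110.
C_B = 0.7110·C_{A0}·X = 0.7110×7.10×0.689 = 3.48 mol·L⁻¹.

3.48 mol·L⁻¹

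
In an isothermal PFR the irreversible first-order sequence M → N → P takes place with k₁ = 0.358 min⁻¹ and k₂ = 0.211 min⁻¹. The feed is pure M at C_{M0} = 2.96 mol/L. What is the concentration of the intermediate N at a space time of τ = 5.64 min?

The intermediate concentration in a first-order A→B→C sequence is C_N = k₁C_{M0}(e^(−k₁τ) − e^(−k₂τ))/(k₂−k₁).
e^(−k₁τ) = e^(−0.358×5.64) = e^(−2.019) = 0.1328; e^(−k₂τ) = e^(−1.190) = 0.3042.
C_N = 0.358×2.96/(0.211−0.358) × (0.1328−0.3042) = (-7.209)×(-0.1714) = 1.236 mol/L.

1.24 mol/L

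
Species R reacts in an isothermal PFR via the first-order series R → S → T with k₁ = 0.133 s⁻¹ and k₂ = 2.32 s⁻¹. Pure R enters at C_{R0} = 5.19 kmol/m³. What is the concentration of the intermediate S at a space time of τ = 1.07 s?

The intermediate concentration in a first-order A→B→C sequence is C_S = k₁C_{R0}(e^(−k₁τ) − e^(−k₂τ))/(k₂−k₁).
e^(−k₁τ) = e^(−0.133×1.07) = e^(−0.1423) = 0.8674; e^(−k₂τ) = e^(−2.482) = 0.08354.
C_S = 0.133×5.19/(2.32−0.133) × (0.8674−0.08354) = 0.3156×0.7838 = 0.2474 kmol/m³.

0.247 kmol/m³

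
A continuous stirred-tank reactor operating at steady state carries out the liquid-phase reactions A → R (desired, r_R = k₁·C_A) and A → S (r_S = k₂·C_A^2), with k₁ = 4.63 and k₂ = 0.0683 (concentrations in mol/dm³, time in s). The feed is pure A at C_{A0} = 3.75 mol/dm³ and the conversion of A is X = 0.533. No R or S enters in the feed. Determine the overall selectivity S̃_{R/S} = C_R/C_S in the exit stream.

Exit C_A = C_{A0}(1−X) = 3.75×0.467 = 1.751 mol/dm³.
In a CSTR the entire volume is at exit conditions, so r_R = 4.63×1.751 = 8.108 and r_S = 0.0683×1.751^2 = 0.2095.
Overall selectivity = C_R/C_S = r_Rτ/(r_Sτ) = r_R/r_S = 38.7.

38.7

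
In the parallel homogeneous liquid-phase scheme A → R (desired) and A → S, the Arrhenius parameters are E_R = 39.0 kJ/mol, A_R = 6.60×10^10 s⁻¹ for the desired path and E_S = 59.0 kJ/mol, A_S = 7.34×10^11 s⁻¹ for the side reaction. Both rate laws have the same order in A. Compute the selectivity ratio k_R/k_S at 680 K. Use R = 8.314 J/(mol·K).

With equal orders, S_{R/S} = k_R/k_S = (A_R/A_S)·exp[(E_S−E_R)/(RT)].
(E_S−E_R)/(RT) = (59.0−39.0)×10³/(8.314×680) = 20000/5654 = 3.538.
k_R/k_S = (6.60×10^10/7.34×10^11)·exp(3.538) = 0.08992 × 34.38 = 3.09.
Since E_R < E_S, lowering the temperature improves selectivity toward R.

3.09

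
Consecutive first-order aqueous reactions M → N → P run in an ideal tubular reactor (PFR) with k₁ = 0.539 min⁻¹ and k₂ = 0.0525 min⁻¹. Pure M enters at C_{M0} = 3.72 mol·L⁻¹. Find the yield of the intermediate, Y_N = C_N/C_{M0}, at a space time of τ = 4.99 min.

0.777

For first-order series with pure M initially, C_N(τ) = k₁C_{M0}/(k₂−k₁)·(e^(−k₁τ) − e^(−k₂τ)).
e^(−k₁τ) = e^(−0.539×4.99) = e^(−2.690) = 0.06791; e^(−k₂τ) = e^(−0.2620) = 0.7695.
C_N = 0.539×3.72/(0.0525−0.539) × (0.06791−0.7695) = (-4.121)×(-0.7016) = 2.892 mol·L⁻¹.
Y_N = C_N/C_{M0} = 2.892/3.72 = 0.777.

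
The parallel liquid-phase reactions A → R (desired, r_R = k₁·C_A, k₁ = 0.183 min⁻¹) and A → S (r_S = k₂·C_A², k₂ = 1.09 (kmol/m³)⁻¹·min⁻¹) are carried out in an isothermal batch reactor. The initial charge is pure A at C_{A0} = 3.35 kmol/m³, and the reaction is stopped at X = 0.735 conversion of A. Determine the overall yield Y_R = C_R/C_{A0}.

0.0603

C_A = C_{A0}(1−X) = 0.8878 kmol/m³.
Along a PFR/batch, dC_R/dC_A = −r_R/(r_R+r_S) = −k₁/(k₁+k₂·C_A).
Integrating from C_{A0} to C_A: C_R = (0.183/1.09)·ln[(0.183+1.09·3.35)/(0.183+1.09·0.888)] = 0.1679·ln(3.835/1.151) = 0.2021 kmol/m³.
Y_R = C_R/C_{A0} = 0.2021/3.35 = 0.0603.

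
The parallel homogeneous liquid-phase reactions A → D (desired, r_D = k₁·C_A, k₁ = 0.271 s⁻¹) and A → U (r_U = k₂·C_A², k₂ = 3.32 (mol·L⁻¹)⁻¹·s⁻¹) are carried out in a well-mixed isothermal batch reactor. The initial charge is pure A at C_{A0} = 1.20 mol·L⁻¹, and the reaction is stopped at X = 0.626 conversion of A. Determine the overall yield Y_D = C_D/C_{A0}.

C_A = C_{A0}(1−X) = 0.4488 mol·L⁻¹.
Along a PFR/batch, dC_D/dC_A = −r_D/(r_D+r_U) = −k₁/(k₁+k₂·C_A).
Integrating from C_{A0} to C_A: C_D = (0.271/3.32)·ln[(0.271+3.32·1.20)/(0.271+3.32·0.449)] = 0.08163·ln(4.255/1.761) = 0.07201 mol·L⁻¹.
Y_D = C_D/C_{A0} = 0.07201/1.20 = 0.0600.

0.0600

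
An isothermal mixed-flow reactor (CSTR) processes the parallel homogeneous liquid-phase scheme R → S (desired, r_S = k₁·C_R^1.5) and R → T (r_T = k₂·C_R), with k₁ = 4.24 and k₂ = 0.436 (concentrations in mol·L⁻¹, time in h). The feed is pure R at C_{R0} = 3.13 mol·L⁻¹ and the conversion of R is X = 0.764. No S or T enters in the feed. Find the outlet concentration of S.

2.14 mol·L⁻¹

Exit C_R = C_{R0}(1−X) = 3.13×0.236 = 0.7387 mol·L⁻¹.
Rates in a CSTR are evaluated at the outlet concentration: r_S = 4.24×0.7387^1.5 = 2.692, r_T = 0.436×0.7387 = 0.3221.
Fraction of consumed R going to S: r_S/(r_S+r_T) = 0.8931.
C_S = 0.8931·C_{R0}·X = 0.8931×3.13×0.764 = 2.14 mol·L⁻¹.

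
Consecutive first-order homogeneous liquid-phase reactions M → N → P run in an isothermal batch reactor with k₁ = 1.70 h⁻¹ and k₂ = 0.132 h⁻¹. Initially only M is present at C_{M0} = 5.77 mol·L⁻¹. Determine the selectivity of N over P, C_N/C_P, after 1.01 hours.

11.4

For first-order series with pure M initially, C_N(t) = k₁C_{M0}/(k₂−k₁)·(e^(−k₁t) − e^(−k₂t)).
e^(−k₁t) = e^(−1.70×1.01) = e^(−1.717) = 0.1796; e^(−k₂t) = e^(−0.1333) = 0.8752.
C_N = 1.70×5.77/(0.132−1.70) × (0.1796−0.8752) = (-6.256)×(-0.6956) = 4.351 mol·L⁻¹.
C_M = C_{M0}e^(−k₁t) = 1.036 mol·L⁻¹, so C_P = C_{M0}−C_M−C_N = 0.3823 mol·L⁻¹; C_N/C_P = 11.4.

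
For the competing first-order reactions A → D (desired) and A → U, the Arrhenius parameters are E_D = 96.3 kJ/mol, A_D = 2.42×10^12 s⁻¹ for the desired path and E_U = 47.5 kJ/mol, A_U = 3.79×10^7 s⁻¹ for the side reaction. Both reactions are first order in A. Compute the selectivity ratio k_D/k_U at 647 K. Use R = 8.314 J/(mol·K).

k_D/k_U = (A_D/A_U)·exp[−(E_D−E_U)/(RT)] = (A_D/A_U)·exp[(E_U−E_D)/(RT)].
(E_U−E_D)/(RT) = (47.5−96.3)×10³/(8.314×647) = -48800/5379 = -9.072.
k_D/k_U = (2.42×10^12/3.79×10^7)·exp(-9.072) = 63852 × 1.148×10^-4 = 7.33.
Since E_D > E_U, raising the temperature improves selectivity toward D.

7.33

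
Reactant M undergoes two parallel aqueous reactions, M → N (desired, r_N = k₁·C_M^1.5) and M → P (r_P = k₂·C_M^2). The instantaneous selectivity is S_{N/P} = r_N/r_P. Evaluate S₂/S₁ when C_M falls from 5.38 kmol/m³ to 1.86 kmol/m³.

S_{N/P} = (k₁/k₂)·C_M^-0.5, so S₂/S₁ = (C_{M,2}/C_{M,1})^-0.5.
= (1.86/5.38)^(-0.5) = (0.3457)^(-0.5) = 1.70.
Selectivity toward N rises as C_M falls — low-concentration operation is favoured.

1.70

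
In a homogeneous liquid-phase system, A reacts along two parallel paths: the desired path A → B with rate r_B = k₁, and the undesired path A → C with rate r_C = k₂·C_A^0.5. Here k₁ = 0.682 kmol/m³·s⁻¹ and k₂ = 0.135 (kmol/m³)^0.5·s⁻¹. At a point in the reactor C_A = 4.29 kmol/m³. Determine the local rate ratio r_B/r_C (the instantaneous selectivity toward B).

2.44

S_{B/C} = r_B/r_C = (k₁)/(k₂·C_A^0.5) = (k₁/k₂)·C_A^-0.5.
= (0.682) / (0.135×4.290^0.5) = 0.6820/0.2796 = 2.44.
The undesired path is higher order in A, so low C_A (CSTR or dilute feed) favours B.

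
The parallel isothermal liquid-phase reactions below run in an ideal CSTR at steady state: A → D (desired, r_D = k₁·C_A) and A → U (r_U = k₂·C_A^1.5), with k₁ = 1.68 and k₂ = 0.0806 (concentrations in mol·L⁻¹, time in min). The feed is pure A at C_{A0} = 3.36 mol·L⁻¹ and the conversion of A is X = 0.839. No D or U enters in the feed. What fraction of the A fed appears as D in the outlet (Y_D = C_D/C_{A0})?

Exit C_A = C_{A0}(1−X) = 3.36×0.161 = 0.5410 mol·L⁻¹.
In a CSTR the entire volume is at exit conditions, so r_D = 1.68×0.5410 = 0.9088 and r_U = 0.0806×0.5410^1.5 = 0.03207.
Fraction of consumed A going to D: r_D/(r_D+r_U) = 0.9659.
C_D = 0.9659·C_{A0}·X = 0.9659×3.36×0.839 = 2.72 mol·L⁻¹; Y_D = C_D/C_{A0} = 0.810.

0.810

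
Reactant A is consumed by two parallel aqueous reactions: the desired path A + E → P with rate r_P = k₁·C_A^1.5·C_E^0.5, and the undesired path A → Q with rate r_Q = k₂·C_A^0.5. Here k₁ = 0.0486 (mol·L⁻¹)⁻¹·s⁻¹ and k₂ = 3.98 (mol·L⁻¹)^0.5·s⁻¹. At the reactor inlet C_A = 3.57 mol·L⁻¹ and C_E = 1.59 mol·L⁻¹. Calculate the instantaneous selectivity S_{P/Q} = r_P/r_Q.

0.0550

S_{P/Q} = r_P/r_Q = (k₁·C_A^1.5·C_E^0.5)/(k₂·C_A^0.5) = (k₁/k₂)·C_A·C_E^0.5.
= (0.0486×3.570^1.5×1.590^0.5) / (3.98×3.570^0.5) = 0.4134/7.520 = 0.0550.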